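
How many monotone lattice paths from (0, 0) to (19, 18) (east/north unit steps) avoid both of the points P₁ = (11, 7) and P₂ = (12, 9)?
Number of paths = 12996950812

Inclusion–exclusion. Total paths: C(37, 19) = 17672631900. Through P₁: C(18, 11)·C(19, 8) = 2405321568. Through P₂: C(21, 12)·C(16, 7) = 3362559200. Since P₁ is strictly southwest of P₂, a monotone path through both must visit P₁ then P₂; paths through both = C(18, 11)·C(3, 1)·C(16, 7) = 1092199680. Avoid both = 17672631900 − 2405321568 − 3362559200 + 1092199680 = 12996950812.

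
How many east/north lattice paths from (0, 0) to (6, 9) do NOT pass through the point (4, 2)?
Number of paths = 4465

Total paths from (0, 0) to (6, 9): C(15, 6) = 5005. Paths through (4, 2): (paths (0, 0) → (4, 2)) × (paths (4, 2) → (6, 9)) = C(6, 4) · C(9, 2) = 15 · 36 = 540. Avoidance count = 5005 − 540 = 4465.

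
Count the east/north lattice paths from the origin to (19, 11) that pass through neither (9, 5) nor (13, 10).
Number of paths = 32352586

Inclusion–exclusion. Total paths: C(30, 19) = 54627300. Through P₁: C(14, 9)·C(16, 10) = 16032016. Through P₂: C(23, 13)·C(7, 6) = 8008462. Since P₁ is strictly southwest of P₂, a monotone path through both must visit P₁ then P₂; paths through both = C(14, 9)·C(9, 4)·C(7, 6) = 1765764. Avoid both = 54627300 − 16032016 − 8008462 + 1765764 = 32352586.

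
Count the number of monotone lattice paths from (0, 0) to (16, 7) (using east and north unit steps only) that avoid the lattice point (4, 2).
Number of paths = 152337

Total paths from (0, 0) to (16, 7): C(23, 16) = 245157. Paths through (4, 2): (paths (0, 0) → (4, 2)) × (paths (4, 2) → (16, 7)) = C(6, 4) · C(17, 12) = 15 · 6188 = 92820. Avoidance count = 245157 − 92820 = 152337.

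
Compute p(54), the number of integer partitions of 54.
p(54) = 386155

Compute p(n) via the recurrence p(n, m) = p(n, m−1) + p(n−m, m), where p(n, m) counts partitions of n with all parts ≤ m and p(n) = p(n, n). The base cases are p(0, m) = 1 and p(n, 0) = 0 for n > 0. Filling the table yields p(54) = 386155. (Euler's pentagonal recurrence is an alternative.)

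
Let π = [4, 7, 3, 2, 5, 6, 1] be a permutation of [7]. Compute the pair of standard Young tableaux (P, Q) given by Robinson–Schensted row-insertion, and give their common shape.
P = [1, 5, 6] / [2, 7] / [3] / [4];  Q = [1, 2, 6] / [3, 5] / [4] / [7];  common shape = (3, 2, 1, 1)

Row-insert the values π_1, π_2, … into P one at a time, bumping the leftmost entry strictly greater than the inserted value down to the next row. The recording tableau Q records, in position (i, j), the step at which that cell was added to P.
  Insert 4 (step 1): P = [4];  Q = [1]
  Insert 7 (step 2): P = [4, 7];  Q = [1, 2]
  Insert 3 (step 3): P = [3, 7] / [4];  Q = [1, 2] / [3]
  Insert 2 (step 4): P = [2, 7] / [3] / [4];  Q = [1, 2] / [3] / [4]
  Insert 5 (step 5): P = [2, 5] / [3, 7] / [4];  Q = [1, 2] / [3, 5] / [4]
  Insert 6 (step 6): P = [2, 5, 6] / [3, 7] / [4];  Q = [1, 2, 6] / [3, 5] / [4]
  Insert 1 (step 7): P = [1, 5, 6] / [2, 7] / [3] / [4];  Q = [1, 2, 6] / [3, 5] / [4] / [7]
Final shape: (3, 2, 1, 1).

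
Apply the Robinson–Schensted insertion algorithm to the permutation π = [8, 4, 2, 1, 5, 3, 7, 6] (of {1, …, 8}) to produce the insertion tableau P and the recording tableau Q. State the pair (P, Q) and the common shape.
P = [1, 3, 6] / [2, 5, 7] / [4] / [8];  Q = [1, 5, 7] / [2, 6, 8] / [3] / [4];  common shape = (3, 3, 1, 1)

Row-insert the values π_1, π_2, … into P one at a time, bumping the leftmost entry strictly greater than the inserted value down to the next row. The recording tableau Q records, in position (i, j), the step at which that cell was added to P.
  Insert 8 (step 1): P = [8];  Q = [1]
  Insert 4 (step 2): P = [4] / [8];  Q = [1] / [2]
  Insert 2 (step 3): P = [2] / [4] / [8];  Q = [1] / [2] / [3]
  Insert 1 (step 4): P = [1] / [2] / [4] / [8];  Q = [1] / [2] / [3] / [4]
  Insert 5 (step 5): P = [1, 5] / [2] / [4] / [8];  Q = [1, 5] / [2] / [3] / [4]
  Insert 3 (step 6): P = [1, 3] / [2, 5] / [4] / [8];  Q = [1, 5] / [2, 6] / [3] / [4]
  Insert 7 (step 7): P = [1, 3, 7] / [2, 5] / [4] / [8];  Q = [1, 5, 7] / [2, 6] / [3] / [4]
  Insert 6 (step 8): P = [1, 3, 6] / [2, 5, 7] / [4] / [8];  Q = [1, 5, 7] / [2, 6, 8] / [3] / [4]
Final shape: (3, 3, 1, 1).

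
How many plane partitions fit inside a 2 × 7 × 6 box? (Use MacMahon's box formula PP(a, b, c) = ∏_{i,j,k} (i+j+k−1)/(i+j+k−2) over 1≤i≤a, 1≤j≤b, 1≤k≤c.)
PP(2, 7, 6) = 736164

Evaluate the triple product over i = 1..2, j = 1..7, k = 1..6. The factors are (2/1) · (3/2) · (4/3) · (5/4) · (6/5) · (7/6) · (3/2) · (4/3) · … (84 factors total). The numerators and denominators telescope so the product is an integer; carrying out the multiplication exactly gives PP(2, 7, 6) = 736164.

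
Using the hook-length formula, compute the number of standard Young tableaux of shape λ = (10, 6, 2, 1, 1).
# SYT of shape (10, 6, 2, 1, 1) = 20995000

Hook-length formula: f^λ = n! / Π hook(c), product over all cells c of the Young diagram. For λ = (10, 6, 2, 1, 1), n = 20 boxes. Hook lengths by row (left-to-right, top-to-bottom): [14, 11, 9, 8, 7, 6, 4, 3, 2, 1]; [9, 6, 4, 3, 2, 1]; [4, 1]; [2]; [1]. Product of hooks = 115880067072. So f^λ = 20! / 115880067072 = 2432902008176640000 / 115880067072 = 20995000.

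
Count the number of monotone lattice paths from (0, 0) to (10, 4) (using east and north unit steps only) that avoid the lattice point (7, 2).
Number of paths = 641

Total paths from (0, 0) to (10, 4): C(14, 10) = 1001. Paths through (7, 2): (paths (0, 0) → (7, 2)) × (paths (7, 2) → (10, 4)) = C(9, 7) · C(5, 3) = 36 · 10 = 360. Avoidance count = 1001 − 360 = 641.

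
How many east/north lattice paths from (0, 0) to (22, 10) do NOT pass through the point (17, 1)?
Number of paths = 64476204

Total paths from (0, 0) to (22, 10): C(32, 22) = 64512240. Paths through (17, 1): (paths (0, 0) → (17, 1)) × (paths (17, 1) → (22, 10)) = C(18, 17) · C(14, 5) = 18 · 2002 = 36036. Avoidance count = 64512240 − 36036 = 64476204.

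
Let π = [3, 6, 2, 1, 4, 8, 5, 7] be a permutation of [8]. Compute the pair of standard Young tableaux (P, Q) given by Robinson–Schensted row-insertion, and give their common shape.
P = [1, 4, 5, 7] / [2, 6, 8] / [3];  Q = [1, 2, 6, 8] / [3, 5, 7] / [4];  common shape = (4, 3, 1)

Row-insert the values π_1, π_2, … into P one at a time, bumping the leftmost entry strictly greater than the inserted value down to the next row. The recording tableau Q records, in position (i, j), the step at which that cell was added to P.
  Insert 3 (step 1): P = [3];  Q = [1]
  Insert 6 (step 2): P = [3, 6];  Q = [1, 2]
  Insert 2 (step 3): P = [2, 6] / [3];  Q = [1, 2] / [3]
  Insert 1 (step 4): P = [1, 6] / [2] / [3];  Q = [1, 2] / [3] / [4]
  Insert 4 (step 5): P = [1, 4] / [2, 6] / [3];  Q = [1, 2] / [3, 5] / [4]
  Insert 8 (step 6): P = [1, 4, 8] / [2, 6] / [3];  Q = [1, 2, 6] / [3, 5] / [4]
  Insert 5 (step 7): P = [1, 4, 5] / [2, 6, 8] / [3];  Q = [1, 2, 6] / [3, 5, 7] / [4]
  Insert 7 (step 8): P = [1, 4, 5, 7] / [2, 6, 8] / [3];  Q = [1, 2, 6, 8] / [3, 5, 7] / [4]
Final shape: (4, 3, 1).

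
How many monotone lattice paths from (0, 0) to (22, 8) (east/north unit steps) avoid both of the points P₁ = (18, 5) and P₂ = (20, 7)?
Number of paths = 2616802

Inclusion–exclusion. Total paths: C(30, 22) = 5852925. Through P₁: C(23, 18)·C(7, 4) = 1177715. Through P₂: C(27, 20)·C(3, 2) = 2664090. Since P₁ is strictly southwest of P₂, a monotone path through both must visit P₁ then P₂; paths through both = C(23, 18)·C(4, 2)·C(3, 2) = 605682. Avoid both = 5852925 − 1177715 − 2664090 + 605682 = 2616802.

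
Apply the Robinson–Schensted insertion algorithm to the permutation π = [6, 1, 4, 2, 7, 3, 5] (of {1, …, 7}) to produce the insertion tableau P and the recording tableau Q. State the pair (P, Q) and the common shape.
P = [1, 2, 3, 5] / [4, 7] / [6];  Q = [1, 3, 5, 7] / [2, 6] / [4];  common shape = (4, 2, 1)

Row-insert the values π_1, π_2, … into P one at a time, bumping the leftmost entry strictly greater than the inserted value down to the next row. The recording tableau Q records, in position (i, j), the step at which that cell was added to P.
  Insert 6 (step 1): P = [6];  Q = [1]
  Insert 1 (step 2): P = [1] / [6];  Q = [1] / [2]
  Insert 4 (step 3): P = [1, 4] / [6];  Q = [1, 3] / [2]
  Insert 2 (step 4): P = [1, 2] / [4] / [6];  Q = [1, 3] / [2] / [4]
  Insert 7 (step 5): P = [1, 2, 7] / [4] / [6];  Q = [1, 3, 5] / [2] / [4]
  Insert 3 (step 6): P = [1, 2, 3] / [4, 7] / [6];  Q = [1, 3, 5] / [2, 6] / [4]
  Insert 5 (step 7): P = [1, 2, 3, 5] / [4, 7] / [6];  Q = [1, 3, 5, 7] / [2, 6] / [4]
Final shape: (4, 2, 1).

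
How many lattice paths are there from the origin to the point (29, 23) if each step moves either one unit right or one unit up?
Number of paths = 352870329957600

A monotone lattice path from (0, 0) to (29, 23) consists of 29 east steps and 23 north steps in some order, so it is determined by which 29 of the 52 steps are east. The count is C(52, 29) = 352870329957600.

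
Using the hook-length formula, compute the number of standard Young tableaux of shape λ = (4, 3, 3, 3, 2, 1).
# SYT of shape (4, 3, 3, 3, 2, 1) = 292864

Hook-length formula: f^λ = n! / Π hook(c), product over all cells c of the Young diagram. For λ = (4, 3, 3, 3, 2, 1), n = 16 boxes. Hook lengths by row (left-to-right, top-to-bottom): [9, 7, 5, 1]; [7, 5, 3]; [6, 4, 2]; [5, 3, 1]; [3, 1]; [1]. Product of hooks = 71442000. So f^λ = 16! / 71442000 = 20922789888000 / 71442000 = 292864.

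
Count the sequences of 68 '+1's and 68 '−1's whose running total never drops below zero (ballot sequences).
C_68 = 86218923998960285726185640663701108500

These ballot sequences are counted by the Catalan number C_n = (1/(n + 1)) · C(2n, n). For n = 68: C_68 = (1/69) · C(136, 68) = 5949105755928259715106809205795376486500/69 = 86218923998960285726185640663701108500.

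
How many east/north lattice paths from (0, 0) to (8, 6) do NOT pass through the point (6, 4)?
Number of paths = 1743

Total paths from (0, 0) to (8, 6): C(14, 8) = 3003. Paths through (6, 4): (paths (0, 0) → (6, 4)) × (paths (6, 4) → (8, 6)) = C(10, 6) · C(4, 2) = 210 · 6 = 1260. Avoidance count = 3003 − 1260 = 1743.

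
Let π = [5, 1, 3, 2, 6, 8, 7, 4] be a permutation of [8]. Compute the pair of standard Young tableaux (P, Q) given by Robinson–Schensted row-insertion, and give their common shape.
P = [1, 2, 4, 7] / [3, 6] / [5, 8];  Q = [1, 3, 5, 6] / [2, 7] / [4, 8];  common shape = (4, 2, 2)

Row-insert the values π_1, π_2, … into P one at a time, bumping the leftmost entry strictly greater than the inserted value down to the next row. The recording tableau Q records, in position (i, j), the step at which that cell was added to P.
  Insert 5 (step 1): P = [5];  Q = [1]
  Insert 1 (step 2): P = [1] / [5];  Q = [1] / [2]
  Insert 3 (step 3): P = [1, 3] / [5];  Q = [1, 3] / [2]
  Insert 2 (step 4): P = [1, 2] / [3] / [5];  Q = [1, 3] / [2] / [4]
  Insert 6 (step 5): P = [1, 2, 6] / [3] / [5];  Q = [1, 3, 5] / [2] / [4]
  Insert 8 (step 6): P = [1, 2, 6, 8] / [3] / [5];  Q = [1, 3, 5, 6] / [2] / [4]
  Insert 7 (step 7): P = [1, 2, 6, 7] / [3, 8] / [5];  Q = [1, 3, 5, 6] / [2, 7] / [4]
  Insert 4 (step 8): P = [1, 2, 4, 7] / [3, 6] / [5, 8];  Q = [1, 3, 5, 6] / [2, 7] / [4, 8]
Final shape: (4, 2, 2).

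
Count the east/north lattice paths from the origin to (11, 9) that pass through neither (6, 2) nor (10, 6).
Number of paths = 121592

Inclusion–exclusion. Total paths: C(20, 11) = 167960. Through P₁: C(8, 6)·C(12, 5) = 22176. Through P₂: C(16, 10)·C(4, 1) = 32032. Since P₁ is strictly southwest of P₂, a monotone path through both must visit P₁ then P₂; paths through both = C(8, 6)·C(8, 4)·C(4, 1) = 7840. Avoid both = 167960 − 22176 − 32032 + 7840 = 121592.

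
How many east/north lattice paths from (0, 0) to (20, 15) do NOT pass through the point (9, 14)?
Number of paths = 3238136880

Total paths from (0, 0) to (20, 15): C(35, 20) = 3247943160. Paths through (9, 14): (paths (0, 0) → (9, 14)) × (paths (9, 14) → (20, 15)) = C(23, 9) · C(12, 11) = 817190 · 12 = 9806280. Avoidance count = 3247943160 − 9806280 = 3238136880.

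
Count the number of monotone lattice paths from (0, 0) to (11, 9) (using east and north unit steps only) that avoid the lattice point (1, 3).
Number of paths = 135928

Total paths from (0, 0) to (11, 9): C(20, 11) = 167960. Paths through (1, 3): (paths (0, 0) → (1, 3)) × (paths (1, 3) → (11, 9)) = C(4, 1) · C(16, 10) = 4 · 8008 = 32032. Avoidance count = 167960 − 32032 = 135928.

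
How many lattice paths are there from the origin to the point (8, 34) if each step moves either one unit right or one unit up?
Number of paths = 118030185

A monotone lattice path from (0, 0) to (8, 34) consists of 8 east steps and 34 north steps in some order, so it is determined by which 8 of the 42 steps are east. The count is C(42, 8) = 118030185.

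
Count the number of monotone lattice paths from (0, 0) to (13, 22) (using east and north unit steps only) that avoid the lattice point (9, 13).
Number of paths = 1120682500

Total paths from (0, 0) to (13, 22): C(35, 13) = 1476337800. Paths through (9, 13): (paths (0, 0) → (9, 13)) × (paths (9, 13) → (13, 22)) = C(22, 9) · C(13, 4) = 497420 · 715 = 355655300. Avoidance count = 1476337800 − 355655300 = 1120682500.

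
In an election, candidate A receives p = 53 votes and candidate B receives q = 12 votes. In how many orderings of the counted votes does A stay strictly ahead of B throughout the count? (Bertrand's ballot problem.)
Strict-lead orderings = 2540618921232

Total orderings of the 65 votes with 53 for A: C(65, 53) = 4027810484880. By the Bertrand ballot formula (Cycle Lemma / reflection principle), the number of orderings in which A is strictly ahead of B throughout is (p − q)/(p + q) · C(p + q, p) = (53 − 12)/(53 + 12) · 4027810484880 = 2540618921232.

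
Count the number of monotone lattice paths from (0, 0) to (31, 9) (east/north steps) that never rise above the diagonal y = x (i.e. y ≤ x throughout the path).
Number of paths = 196534195

By the reflection principle (André's argument), the number of monotone paths to (31, 9) with n ≤ m that never go above y = x is C(40, 31) − C(40, 32) = 273438880 − 76904685 = 196534195.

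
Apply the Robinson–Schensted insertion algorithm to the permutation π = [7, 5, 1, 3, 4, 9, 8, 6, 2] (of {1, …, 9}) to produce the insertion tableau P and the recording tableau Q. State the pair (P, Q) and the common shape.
P = [1, 2, 4, 6] / [3, 8] / [5, 9] / [7];  Q = [1, 4, 5, 6] / [2, 7] / [3, 8] / [9];  common shape = (4, 2, 2, 1)

Row-insert the values π_1, π_2, … into P one at a time, bumping the leftmost entry strictly greater than the inserted value down to the next row. The recording tableau Q records, in position (i, j), the step at which that cell was added to P.
  Insert 7 (step 1): P = [7];  Q = [1]
  Insert 5 (step 2): P = [5] / [7];  Q = [1] / [2]
  Insert 1 (step 3): P = [1] / [5] / [7];  Q = [1] / [2] / [3]
  Insert 3 (step 4): P = [1, 3] / [5] / [7];  Q = [1, 4] / [2] / [3]
  Insert 4 (step 5): P = [1, 3, 4] / [5] / [7];  Q = [1, 4, 5] / [2] / [3]
  Insert 9 (step 6): P = [1, 3, 4, 9] / [5] / [7];  Q = [1, 4, 5, 6] / [2] / [3]
  Insert 8 (step 7): P = [1, 3, 4, 8] / [5, 9] / [7];  Q = [1, 4, 5, 6] / [2, 7] / [3]
  Insert 6 (step 8): P = [1, 3, 4, 6] / [5, 8] / [7, 9];  Q = [1, 4, 5, 6] / [2, 7] / [3, 8]
  Insert 2 (step 9): P = [1, 2, 4, 6] / [3, 8] / [5, 9] / [7];  Q = [1, 4, 5, 6] / [2, 7] / [3, 8] / [9]
Final shape: (4, 2, 2, 1).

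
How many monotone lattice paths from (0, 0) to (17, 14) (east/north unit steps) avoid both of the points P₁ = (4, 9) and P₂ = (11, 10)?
Number of paths = 186187245

Inclusion–exclusion. Total paths: C(31, 17) = 265182525. Through P₁: C(13, 4)·C(18, 13) = 6126120. Through P₂: C(21, 11)·C(10, 6) = 74070360. Since P₁ is strictly southwest of P₂, a monotone path through both must visit P₁ then P₂; paths through both = C(13, 4)·C(8, 7)·C(10, 6) = 1201200. Avoid both = 265182525 − 6126120 − 74070360 + 1201200 = 186187245.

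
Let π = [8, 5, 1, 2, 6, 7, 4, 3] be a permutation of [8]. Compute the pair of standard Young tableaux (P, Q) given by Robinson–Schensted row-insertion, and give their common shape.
P = [1, 2, 3, 7] / [4, 6] / [5] / [8];  Q = [1, 4, 5, 6] / [2, 7] / [3] / [8];  common shape = (4, 2, 1, 1)

Row-insert the values π_1, π_2, … into P one at a time, bumping the leftmost entry strictly greater than the inserted value down to the next row. The recording tableau Q records, in position (i, j), the step at which that cell was added to P.
  Insert 8 (step 1): P = [8];  Q = [1]
  Insert 5 (step 2): P = [5] / [8];  Q = [1] / [2]
  Insert 1 (step 3): P = [1] / [5] / [8];  Q = [1] / [2] / [3]
  Insert 2 (step 4): P = [1, 2] / [5] / [8];  Q = [1, 4] / [2] / [3]
  Insert 6 (step 5): P = [1, 2, 6] / [5] / [8];  Q = [1, 4, 5] / [2] / [3]
  Insert 7 (step 6): P = [1, 2, 6, 7] / [5] / [8];  Q = [1, 4, 5, 6] / [2] / [3]
  Insert 4 (step 7): P = [1, 2, 4, 7] / [5, 6] / [8];  Q = [1, 4, 5, 6] / [2, 7] / [3]
  Insert 3 (step 8): P = [1, 2, 3, 7] / [4, 6] / [5] / [8];  Q = [1, 4, 5, 6] / [2, 7] / [3] / [8]
Final shape: (4, 2, 1, 1).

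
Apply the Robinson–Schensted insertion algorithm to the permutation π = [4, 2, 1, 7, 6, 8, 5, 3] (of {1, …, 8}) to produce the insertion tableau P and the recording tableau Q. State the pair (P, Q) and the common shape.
P = [1, 3, 8] / [2, 5] / [4, 6] / [7];  Q = [1, 4, 6] / [2, 5] / [3, 7] / [8];  common shape = (3, 2, 2, 1)

Row-insert the values π_1, π_2, … into P one at a time, bumping the leftmost entry strictly greater than the inserted value down to the next row. The recording tableau Q records, in position (i, j), the step at which that cell was added to P.
  Insert 4 (step 1): P = [4];  Q = [1]
  Insert 2 (step 2): P = [2] / [4];  Q = [1] / [2]
  Insert 1 (step 3): P = [1] / [2] / [4];  Q = [1] / [2] / [3]
  Insert 7 (step 4): P = [1, 7] / [2] / [4];  Q = [1, 4] / [2] / [3]
  Insert 6 (step 5): P = [1, 6] / [2, 7] / [4];  Q = [1, 4] / [2, 5] / [3]
  Insert 8 (step 6): P = [1, 6, 8] / [2, 7] / [4];  Q = [1, 4, 6] / [2, 5] / [3]
  Insert 5 (step 7): P = [1, 5, 8] / [2, 6] / [4, 7];  Q = [1, 4, 6] / [2, 5] / [3, 7]
  Insert 3 (step 8): P = [1, 3, 8] / [2, 5] / [4, 6] / [7];  Q = [1, 4, 6] / [2, 5] / [3, 7] / [8]
Final shape: (3, 2, 2, 1).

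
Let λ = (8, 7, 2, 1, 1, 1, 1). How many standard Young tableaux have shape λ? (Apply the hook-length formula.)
# SYT of shape (8, 7, 2, 1, 1, 1, 1) = 110853600

Hook-length formula: f^λ = n! / Π hook(c), product over all cells c of the Young diagram. For λ = (8, 7, 2, 1, 1, 1, 1), n = 21 boxes. Hook lengths by row (left-to-right, top-to-bottom): [14, 9, 7, 6, 5, 4, 3, 1]; [12, 7, 5, 4, 3, 2, 1]; [6, 1]; [4]; [3]; [2]; [1]. Product of hooks = 460886630400. So f^λ = 21! / 460886630400 = 51090942171709440000 / 460886630400 = 110853600.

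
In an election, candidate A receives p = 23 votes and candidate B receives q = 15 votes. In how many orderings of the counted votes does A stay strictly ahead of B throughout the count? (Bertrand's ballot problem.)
Strict-lead orderings = 3257112960

Total orderings of the 38 votes with 23 for A: C(38, 23) = 15471286560. By the Bertrand ballot formula (Cycle Lemma / reflection principle), the number of orderings in which A is strictly ahead of B throughout is (p − q)/(p + q) · C(p + q, p) = (23 − 15)/(23 + 15) · 15471286560 = 3257112960.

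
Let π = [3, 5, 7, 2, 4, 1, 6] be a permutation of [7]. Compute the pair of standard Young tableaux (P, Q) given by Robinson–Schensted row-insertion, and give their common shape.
P = [1, 4, 6] / [2, 5, 7] / [3];  Q = [1, 2, 3] / [4, 5, 7] / [6];  common shape = (3, 3, 1)

Row-insert the values π_1, π_2, … into P one at a time, bumping the leftmost entry strictly greater than the inserted value down to the next row. The recording tableau Q records, in position (i, j), the step at which that cell was added to P.
  Insert 3 (step 1): P = [3];  Q = [1]
  Insert 5 (step 2): P = [3, 5];  Q = [1, 2]
  Insert 7 (step 3): P = [3, 5, 7];  Q = [1, 2, 3]
  Insert 2 (step 4): P = [2, 5, 7] / [3];  Q = [1, 2, 3] / [4]
  Insert 4 (step 5): P = [2, 4, 7] / [3, 5];  Q = [1, 2, 3] / [4, 5]
  Insert 1 (step 6): P = [1, 4, 7] / [2, 5] / [3];  Q = [1, 2, 3] / [4, 5] / [6]
  Insert 6 (step 7): P = [1, 4, 6] / [2, 5, 7] / [3];  Q = [1, 2, 3] / [4, 5, 7] / [6]
Final shape: (3, 3, 1).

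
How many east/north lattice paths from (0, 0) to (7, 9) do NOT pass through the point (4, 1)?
Number of paths = 10615

Total paths from (0, 0) to (7, 9): C(16, 7) = 11440. Paths through (4, 1): (paths (0, 0) → (4, 1)) × (paths (4, 1) → (7, 9)) = C(5, 4) · C(11, 3) = 5 · 165 = 825. Avoidance count = 11440 − 825 = 10615.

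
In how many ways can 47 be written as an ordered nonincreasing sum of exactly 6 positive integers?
p(47, 6 parts) = 4070

Partitions of n into exactly k parts are in bijection with partitions of n − k into at most k parts (subtract 1 from each part). So p(47, exactly 6) = p(41, parts ≤ 6). Computing via the recurrence p(m, j) = p(m, j−1) + p(m−j, j) gives 4070.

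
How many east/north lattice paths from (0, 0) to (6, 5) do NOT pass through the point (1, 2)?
Number of paths = 294

Total paths from (0, 0) to (6, 5): C(11, 6) = 462. Paths through (1, 2): (paths (0, 0) → (1, 2)) × (paths (1, 2) → (6, 5)) = C(3, 1) · C(8, 5) = 3 · 56 = 168. Avoidance count = 462 − 168 = 294.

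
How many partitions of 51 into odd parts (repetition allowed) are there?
p_odd(51) = 4097

Enumerate partitions using only odd parts via the recurrence o(n, m) = o(n, m−2) + o(n−m, m) over odd m, starting from the largest odd part ≤ n. This gives p_odd(51) = 4097. (Euler's theorem: equals the count of distinct-part partitions.)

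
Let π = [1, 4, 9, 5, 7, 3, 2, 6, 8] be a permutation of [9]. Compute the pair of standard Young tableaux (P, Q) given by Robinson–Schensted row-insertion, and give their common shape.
P = [1, 2, 5, 6, 8] / [3, 7] / [4] / [9];  Q = [1, 2, 3, 5, 9] / [4, 8] / [6] / [7];  common shape = (5, 2, 1, 1)

Row-insert the values π_1, π_2, … into P one at a time, bumping the leftmost entry strictly greater than the inserted value down to the next row. The recording tableau Q records, in position (i, j), the step at which that cell was added to P.
  Insert 1 (step 1): P = [1];  Q = [1]
  Insert 4 (step 2): P = [1, 4];  Q = [1, 2]
  Insert 9 (step 3): P = [1, 4, 9];  Q = [1, 2, 3]
  Insert 5 (step 4): P = [1, 4, 5] / [9];  Q = [1, 2, 3] / [4]
  Insert 7 (step 5): P = [1, 4, 5, 7] / [9];  Q = [1, 2, 3, 5] / [4]
  Insert 3 (step 6): P = [1, 3, 5, 7] / [4] / [9];  Q = [1, 2, 3, 5] / [4] / [6]
  Insert 2 (step 7): P = [1, 2, 5, 7] / [3] / [4] / [9];  Q = [1, 2, 3, 5] / [4] / [6] / [7]
  Insert 6 (step 8): P = [1, 2, 5, 6] / [3, 7] / [4] / [9];  Q = [1, 2, 3, 5] / [4, 8] / [6] / [7]
  Insert 8 (step 9): P = [1, 2, 5, 6, 8] / [3, 7] / [4] / [9];  Q = [1, 2, 3, 5, 9] / [4, 8] / [6] / [7]
Final shape: (5, 2, 1, 1).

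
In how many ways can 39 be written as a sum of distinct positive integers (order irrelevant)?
q(39) = 982

A partition into distinct parts is a strictly decreasing sequence summing to n. The recurrence d(n, m) = d(n, m−1) + d(n−m, m−1) (use part m at most once) with q(n) = d(n, n) gives q(39) = 982. (Euler's theorem: # distinct-part partitions = # odd-part partitions.)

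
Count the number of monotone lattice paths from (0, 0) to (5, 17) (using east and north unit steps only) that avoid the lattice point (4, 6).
Number of paths = 23814

Total paths from (0, 0) to (5, 17): C(22, 5) = 26334. Paths through (4, 6): (paths (0, 0) → (4, 6)) × (paths (4, 6) → (5, 17)) = C(10, 4) · C(12, 1) = 210 · 12 = 2520. Avoidance count = 26334 − 2520 = 23814.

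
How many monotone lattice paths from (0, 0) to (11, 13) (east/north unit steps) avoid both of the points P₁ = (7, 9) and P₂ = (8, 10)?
Number of paths = 1277784

Inclusion–exclusion. Total paths: C(24, 11) = 2496144. Through P₁: C(16, 7)·C(8, 4) = 800800. Through P₂: C(18, 8)·C(6, 3) = 875160. Since P₁ is strictly southwest of P₂, a monotone path through both must visit P₁ then P₂; paths through both = C(16, 7)·C(2, 1)·C(6, 3) = 457600. Avoid both = 2496144 − 800800 − 875160 + 457600 = 1277784.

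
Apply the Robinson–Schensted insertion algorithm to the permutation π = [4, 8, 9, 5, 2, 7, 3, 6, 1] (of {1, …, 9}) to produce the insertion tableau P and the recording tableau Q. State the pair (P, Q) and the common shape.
P = [1, 3, 6] / [2, 5, 7] / [4, 9] / [8];  Q = [1, 2, 3] / [4, 6, 8] / [5, 7] / [9];  common shape = (3, 3, 2, 1)

Row-insert the values π_1, π_2, … into P one at a time, bumping the leftmost entry strictly greater than the inserted value down to the next row. The recording tableau Q records, in position (i, j), the step at which that cell was added to P.
  Insert 4 (step 1): P = [4];  Q = [1]
  Insert 8 (step 2): P = [4, 8];  Q = [1, 2]
  Insert 9 (step 3): P = [4, 8, 9];  Q = [1, 2, 3]
  Insert 5 (step 4): P = [4, 5, 9] / [8];  Q = [1, 2, 3] / [4]
  Insert 2 (step 5): P = [2, 5, 9] / [4] / [8];  Q = [1, 2, 3] / [4] / [5]
  Insert 7 (step 6): P = [2, 5, 7] / [4, 9] / [8];  Q = [1, 2, 3] / [4, 6] / [5]
  Insert 3 (step 7): P = [2, 3, 7] / [4, 5] / [8, 9];  Q = [1, 2, 3] / [4, 6] / [5, 7]
  Insert 6 (step 8): P = [2, 3, 6] / [4, 5, 7] / [8, 9];  Q = [1, 2, 3] / [4, 6, 8] / [5, 7]
  Insert 1 (step 9): P = [1, 3, 6] / [2, 5, 7] / [4, 9] / [8];  Q = [1, 2, 3] / [4, 6, 8] / [5, 7] / [9]
Final shape: (3, 3, 2, 1).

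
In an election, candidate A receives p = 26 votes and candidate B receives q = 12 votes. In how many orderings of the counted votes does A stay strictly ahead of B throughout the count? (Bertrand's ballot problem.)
Strict-lead orderings = 997490844

Total orderings of the 38 votes with 26 for A: C(38, 26) = 2707475148. By the Bertrand ballot formula (Cycle Lemma / reflection principle), the number of orderings in which A is strictly ahead of B throughout is (p − q)/(p + q) · C(p + q, p) = (26 − 12)/(26 + 12) · 2707475148 = 997490844.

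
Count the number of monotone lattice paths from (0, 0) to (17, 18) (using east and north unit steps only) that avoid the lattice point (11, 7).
Number of paths = 4143713826

Total paths from (0, 0) to (17, 18): C(35, 17) = 4537567650. Paths through (11, 7): (paths (0, 0) → (11, 7)) × (paths (11, 7) → (17, 18)) = C(18, 11) · C(17, 6) = 31824 · 12376 = 393853824. Avoidance count = 4537567650 − 393853824 = 4143713826.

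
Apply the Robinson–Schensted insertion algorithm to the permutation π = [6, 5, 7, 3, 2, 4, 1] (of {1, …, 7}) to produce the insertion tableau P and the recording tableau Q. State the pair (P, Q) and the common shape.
P = [1, 4] / [2, 7] / [3] / [5] / [6];  Q = [1, 3] / [2, 6] / [4] / [5] / [7];  common shape = (2, 2, 1, 1, 1)

Row-insert the values π_1, π_2, … into P one at a time, bumping the leftmost entry strictly greater than the inserted value down to the next row. The recording tableau Q records, in position (i, j), the step at which that cell was added to P.
  Insert 6 (step 1): P = [6];  Q = [1]
  Insert 5 (step 2): P = [5] / [6];  Q = [1] / [2]
  Insert 7 (step 3): P = [5, 7] / [6];  Q = [1, 3] / [2]
  Insert 3 (step 4): P = [3, 7] / [5] / [6];  Q = [1, 3] / [2] / [4]
  Insert 2 (step 5): P = [2, 7] / [3] / [5] / [6];  Q = [1, 3] / [2] / [4] / [5]
  Insert 4 (step 6): P = [2, 4] / [3, 7] / [5] / [6];  Q = [1, 3] / [2, 6] / [4] / [5]
  Insert 1 (step 7): P = [1, 4] / [2, 7] / [3] / [5] / [6];  Q = [1, 3] / [2, 6] / [4] / [5] / [7]
Final shape: (2, 2, 1, 1, 1).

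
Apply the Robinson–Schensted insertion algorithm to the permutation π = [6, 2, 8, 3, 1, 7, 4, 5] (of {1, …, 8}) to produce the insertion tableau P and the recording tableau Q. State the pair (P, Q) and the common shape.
P = [1, 3, 4, 5] / [2, 7] / [6, 8];  Q = [1, 3, 6, 8] / [2, 4] / [5, 7];  common shape = (4, 2, 2)

Row-insert the values π_1, π_2, … into P one at a time, bumping the leftmost entry strictly greater than the inserted value down to the next row. The recording tableau Q records, in position (i, j), the step at which that cell was added to P.
  Insert 6 (step 1): P = [6];  Q = [1]
  Insert 2 (step 2): P = [2] / [6];  Q = [1] / [2]
  Insert 8 (step 3): P = [2, 8] / [6];  Q = [1, 3] / [2]
  Insert 3 (step 4): P = [2, 3] / [6, 8];  Q = [1, 3] / [2, 4]
  Insert 1 (step 5): P = [1, 3] / [2, 8] / [6];  Q = [1, 3] / [2, 4] / [5]
  Insert 7 (step 6): P = [1, 3, 7] / [2, 8] / [6];  Q = [1, 3, 6] / [2, 4] / [5]
  Insert 4 (step 7): P = [1, 3, 4] / [2, 7] / [6, 8];  Q = [1, 3, 6] / [2, 4] / [5, 7]
  Insert 5 (step 8): P = [1, 3, 4, 5] / [2, 7] / [6, 8];  Q = [1, 3, 6, 8] / [2, 4] / [5, 7]
Final shape: (4, 2, 2).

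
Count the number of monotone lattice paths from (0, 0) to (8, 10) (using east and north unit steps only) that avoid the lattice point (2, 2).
Number of paths = 25740

Total paths from (0, 0) to (8, 10): C(18, 8) = 43758. Paths through (2, 2): (paths (0, 0) → (2, 2)) × (paths (2, 2) → (8, 10)) = C(4, 2) · C(14, 6) = 6 · 3003 = 18018. Avoidance count = 43758 − 18018 = 25740.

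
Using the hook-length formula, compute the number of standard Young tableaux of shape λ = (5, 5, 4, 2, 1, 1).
# SYT of shape (5, 5, 4, 2, 1, 1) = 7876440

Hook-length formula: f^λ = n! / Π hook(c), product over all cells c of the Young diagram. For λ = (5, 5, 4, 2, 1, 1), n = 18 boxes. Hook lengths by row (left-to-right, top-to-bottom): [10, 7, 5, 4, 2]; [9, 6, 4, 3, 1]; [7, 4, 2, 1]; [4, 1]; [2]; [1]. Product of hooks = 812851200. So f^λ = 18! / 812851200 = 6402373705728000 / 812851200 = 7876440.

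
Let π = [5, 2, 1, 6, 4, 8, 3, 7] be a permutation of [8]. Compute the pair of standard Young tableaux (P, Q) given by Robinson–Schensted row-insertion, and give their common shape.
P = [1, 3, 7] / [2, 4, 8] / [5, 6];  Q = [1, 4, 6] / [2, 5, 8] / [3, 7];  common shape = (3, 3, 2)

Row-insert the values π_1, π_2, … into P one at a time, bumping the leftmost entry strictly greater than the inserted value down to the next row. The recording tableau Q records, in position (i, j), the step at which that cell was added to P.
  Insert 5 (step 1): P = [5];  Q = [1]
  Insert 2 (step 2): P = [2] / [5];  Q = [1] / [2]
  Insert 1 (step 3): P = [1] / [2] / [5];  Q = [1] / [2] / [3]
  Insert 6 (step 4): P = [1, 6] / [2] / [5];  Q = [1, 4] / [2] / [3]
  Insert 4 (step 5): P = [1, 4] / [2, 6] / [5];  Q = [1, 4] / [2, 5] / [3]
  Insert 8 (step 6): P = [1, 4, 8] / [2, 6] / [5];  Q = [1, 4, 6] / [2, 5] / [3]
  Insert 3 (step 7): P = [1, 3, 8] / [2, 4] / [5, 6];  Q = [1, 4, 6] / [2, 5] / [3, 7]
  Insert 7 (step 8): P = [1, 3, 7] / [2, 4, 8] / [5, 6];  Q = [1, 4, 6] / [2, 5, 8] / [3, 7]
Final shape: (3, 3, 2).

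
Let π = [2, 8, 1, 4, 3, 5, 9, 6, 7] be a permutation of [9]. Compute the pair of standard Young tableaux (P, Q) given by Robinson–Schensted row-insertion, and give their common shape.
P = [1, 3, 5, 6, 7] / [2, 4, 9] / [8];  Q = [1, 2, 6, 7, 9] / [3, 4, 8] / [5];  common shape = (5, 3, 1)

Row-insert the values π_1, π_2, … into P one at a time, bumping the leftmost entry strictly greater than the inserted value down to the next row. The recording tableau Q records, in position (i, j), the step at which that cell was added to P.
  Insert 2 (step 1): P = [2];  Q = [1]
  Insert 8 (step 2): P = [2, 8];  Q = [1, 2]
  Insert 1 (step 3): P = [1, 8] / [2];  Q = [1, 2] / [3]
  Insert 4 (step 4): P = [1, 4] / [2, 8];  Q = [1, 2] / [3, 4]
  Insert 3 (step 5): P = [1, 3] / [2, 4] / [8];  Q = [1, 2] / [3, 4] / [5]
  Insert 5 (step 6): P = [1, 3, 5] / [2, 4] / [8];  Q = [1, 2, 6] / [3, 4] / [5]
  Insert 9 (step 7): P = [1, 3, 5, 9] / [2, 4] / [8];  Q = [1, 2, 6, 7] / [3, 4] / [5]
  Insert 6 (step 8): P = [1, 3, 5, 6] / [2, 4, 9] / [8];  Q = [1, 2, 6, 7] / [3, 4, 8] / [5]
  Insert 7 (step 9): P = [1, 3, 5, 6, 7] / [2, 4, 9] / [8];  Q = [1, 2, 6, 7, 9] / [3, 4, 8] / [5]
Final shape: (5, 3, 1).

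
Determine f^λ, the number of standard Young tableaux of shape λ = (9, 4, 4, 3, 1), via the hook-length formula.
# SYT of shape (9, 4, 4, 3, 1) = 230757660

Hook-length formula: f^λ = n! / Π hook(c), product over all cells c of the Young diagram. For λ = (9, 4, 4, 3, 1), n = 21 boxes. Hook lengths by row (left-to-right, top-to-bottom): [13, 11, 10, 8, 5, 4, 3, 2, 1]; [7, 5, 4, 2]; [6, 4, 3, 1]; [4, 2, 1]; [1]. Product of hooks = 221405184000. So f^λ = 21! / 221405184000 = 51090942171709440000 / 221405184000 = 230757660.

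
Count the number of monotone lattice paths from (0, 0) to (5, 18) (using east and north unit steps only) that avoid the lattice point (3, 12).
Number of paths = 20909

Total paths from (0, 0) to (5, 18): C(23, 5) = 33649. Paths through (3, 12): (paths (0, 0) → (3, 12)) × (paths (3, 12) → (5, 18)) = C(15, 3) · C(8, 2) = 455 · 28 = 12740. Avoidance count = 33649 − 12740 = 20909.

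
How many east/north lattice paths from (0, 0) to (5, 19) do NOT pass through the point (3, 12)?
Number of paths = 26124

Total paths from (0, 0) to (5, 19): C(24, 5) = 42504. Paths through (3, 12): (paths (0, 0) → (3, 12)) × (paths (3, 12) → (5, 19)) = C(15, 3) · C(9, 2) = 455 · 36 = 16380. Avoidance count = 42504 − 16380 = 26124.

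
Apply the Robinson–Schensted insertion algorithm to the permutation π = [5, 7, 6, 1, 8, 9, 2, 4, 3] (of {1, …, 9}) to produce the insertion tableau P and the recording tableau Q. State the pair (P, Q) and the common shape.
P = [1, 2, 3, 9] / [4, 6, 8] / [5] / [7];  Q = [1, 2, 5, 6] / [3, 7, 8] / [4] / [9];  common shape = (4, 3, 1, 1)

Row-insert the values π_1, π_2, … into P one at a time, bumping the leftmost entry strictly greater than the inserted value down to the next row. The recording tableau Q records, in position (i, j), the step at which that cell was added to P.
  Insert 5 (step 1): P = [5];  Q = [1]
  Insert 7 (step 2): P = [5, 7];  Q = [1, 2]
  Insert 6 (step 3): P = [5, 6] / [7];  Q = [1, 2] / [3]
  Insert 1 (step 4): P = [1, 6] / [5] / [7];  Q = [1, 2] / [3] / [4]
  Insert 8 (step 5): P = [1, 6, 8] / [5] / [7];  Q = [1, 2, 5] / [3] / [4]
  Insert 9 (step 6): P = [1, 6, 8, 9] / [5] / [7];  Q = [1, 2, 5, 6] / [3] / [4]
  Insert 2 (step 7): P = [1, 2, 8, 9] / [5, 6] / [7];  Q = [1, 2, 5, 6] / [3, 7] / [4]
  Insert 4 (step 8): P = [1, 2, 4, 9] / [5, 6, 8] / [7];  Q = [1, 2, 5, 6] / [3, 7, 8] / [4]
  Insert 3 (step 9): P = [1, 2, 3, 9] / [4, 6, 8] / [5] / [7];  Q = [1, 2, 5, 6] / [3, 7, 8] / [4] / [9]
Final shape: (4, 3, 1, 1).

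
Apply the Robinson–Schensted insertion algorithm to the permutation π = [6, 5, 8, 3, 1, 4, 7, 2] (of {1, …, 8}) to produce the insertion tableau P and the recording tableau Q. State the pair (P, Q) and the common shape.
P = [1, 2, 7] / [3, 4] / [5, 8] / [6];  Q = [1, 3, 7] / [2, 6] / [4, 8] / [5];  common shape = (3, 2, 2, 1)

Row-insert the values π_1, π_2, … into P one at a time, bumping the leftmost entry strictly greater than the inserted value down to the next row. The recording tableau Q records, in position (i, j), the step at which that cell was added to P.
  Insert 6 (step 1): P = [6];  Q = [1]
  Insert 5 (step 2): P = [5] / [6];  Q = [1] / [2]
  Insert 8 (step 3): P = [5, 8] / [6];  Q = [1, 3] / [2]
  Insert 3 (step 4): P = [3, 8] / [5] / [6];  Q = [1, 3] / [2] / [4]
  Insert 1 (step 5): P = [1, 8] / [3] / [5] / [6];  Q = [1, 3] / [2] / [4] / [5]
  Insert 4 (step 6): P = [1, 4] / [3, 8] / [5] / [6];  Q = [1, 3] / [2, 6] / [4] / [5]
  Insert 7 (step 7): P = [1, 4, 7] / [3, 8] / [5] / [6];  Q = [1, 3, 7] / [2, 6] / [4] / [5]
  Insert 2 (step 8): P = [1, 2, 7] / [3, 4] / [5, 8] / [6];  Q = [1, 3, 7] / [2, 6] / [4, 8] / [5]
Final shape: (3, 2, 2, 1).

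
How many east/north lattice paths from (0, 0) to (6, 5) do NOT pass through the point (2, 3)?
Number of paths = 312

Total paths from (0, 0) to (6, 5): C(11, 6) = 462. Paths through (2, 3): (paths (0, 0) → (2, 3)) × (paths (2, 3) → (6, 5)) = C(5, 2) · C(6, 4) = 10 · 15 = 150. Avoidance count = 462 − 150 = 312.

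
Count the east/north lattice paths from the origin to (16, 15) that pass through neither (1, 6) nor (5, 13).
Number of paths = 290899543

Inclusion–exclusion. Total paths: C(31, 16) = 300540195. Through P₁: C(7, 1)·C(24, 15) = 9152528. Through P₂: C(18, 5)·C(13, 11) = 668304. Since P₁ is strictly southwest of P₂, a monotone path through both must visit P₁ then P₂; paths through both = C(7, 1)·C(11, 4)·C(13, 11) = 180180. Avoid both = 300540195 − 9152528 − 668304 + 180180 = 290899543.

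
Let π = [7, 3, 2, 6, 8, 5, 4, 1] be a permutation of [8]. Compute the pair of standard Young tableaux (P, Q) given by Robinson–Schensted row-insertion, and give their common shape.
P = [1, 4, 8] / [2, 5] / [3] / [6] / [7];  Q = [1, 4, 5] / [2, 6] / [3] / [7] / [8];  common shape = (3, 2, 1, 1, 1)

Row-insert the values π_1, π_2, … into P one at a time, bumping the leftmost entry strictly greater than the inserted value down to the next row. The recording tableau Q records, in position (i, j), the step at which that cell was added to P.
  Insert 7 (step 1): P = [7];  Q = [1]
  Insert 3 (step 2): P = [3] / [7];  Q = [1] / [2]
  Insert 2 (step 3): P = [2] / [3] / [7];  Q = [1] / [2] / [3]
  Insert 6 (step 4): P = [2, 6] / [3] / [7];  Q = [1, 4] / [2] / [3]
  Insert 8 (step 5): P = [2, 6, 8] / [3] / [7];  Q = [1, 4, 5] / [2] / [3]
  Insert 5 (step 6): P = [2, 5, 8] / [3, 6] / [7];  Q = [1, 4, 5] / [2, 6] / [3]
  Insert 4 (step 7): P = [2, 4, 8] / [3, 5] / [6] / [7];  Q = [1, 4, 5] / [2, 6] / [3] / [7]
  Insert 1 (step 8): P = [1, 4, 8] / [2, 5] / [3] / [6] / [7];  Q = [1, 4, 5] / [2, 6] / [3] / [7] / [8]
Final shape: (3, 2, 1, 1, 1).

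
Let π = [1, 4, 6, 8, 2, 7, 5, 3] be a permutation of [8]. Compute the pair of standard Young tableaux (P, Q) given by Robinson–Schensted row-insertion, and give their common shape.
P = [1, 2, 3, 7] / [4, 5] / [6] / [8];  Q = [1, 2, 3, 4] / [5, 6] / [7] / [8];  common shape = (4, 2, 1, 1)

Row-insert the values π_1, π_2, … into P one at a time, bumping the leftmost entry strictly greater than the inserted value down to the next row. The recording tableau Q records, in position (i, j), the step at which that cell was added to P.
  Insert 1 (step 1): P = [1];  Q = [1]
  Insert 4 (step 2): P = [1, 4];  Q = [1, 2]
  Insert 6 (step 3): P = [1, 4, 6];  Q = [1, 2, 3]
  Insert 8 (step 4): P = [1, 4, 6, 8];  Q = [1, 2, 3, 4]
  Insert 2 (step 5): P = [1, 2, 6, 8] / [4];  Q = [1, 2, 3, 4] / [5]
  Insert 7 (step 6): P = [1, 2, 6, 7] / [4, 8];  Q = [1, 2, 3, 4] / [5, 6]
  Insert 5 (step 7): P = [1, 2, 5, 7] / [4, 6] / [8];  Q = [1, 2, 3, 4] / [5, 6] / [7]
  Insert 3 (step 8): P = [1, 2, 3, 7] / [4, 5] / [6] / [8];  Q = [1, 2, 3, 4] / [5, 6] / [7] / [8]
Final shape: (4, 2, 1, 1).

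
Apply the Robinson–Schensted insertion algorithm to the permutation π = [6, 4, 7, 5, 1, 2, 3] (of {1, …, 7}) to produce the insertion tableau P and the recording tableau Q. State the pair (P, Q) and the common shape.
P = [1, 2, 3] / [4, 5] / [6, 7];  Q = [1, 3, 7] / [2, 4] / [5, 6];  common shape = (3, 2, 2)

Row-insert the values π_1, π_2, … into P one at a time, bumping the leftmost entry strictly greater than the inserted value down to the next row. The recording tableau Q records, in position (i, j), the step at which that cell was added to P.
  Insert 6 (step 1): P = [6];  Q = [1]
  Insert 4 (step 2): P = [4] / [6];  Q = [1] / [2]
  Insert 7 (step 3): P = [4, 7] / [6];  Q = [1, 3] / [2]
  Insert 5 (step 4): P = [4, 5] / [6, 7];  Q = [1, 3] / [2, 4]
  Insert 1 (step 5): P = [1, 5] / [4, 7] / [6];  Q = [1, 3] / [2, 4] / [5]
  Insert 2 (step 6): P = [1, 2] / [4, 5] / [6, 7];  Q = [1, 3] / [2, 4] / [5, 6]
  Insert 3 (step 7): P = [1, 2, 3] / [4, 5] / [6, 7];  Q = [1, 3, 7] / [2, 4] / [5, 6]
Final shape: (3, 2, 2).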